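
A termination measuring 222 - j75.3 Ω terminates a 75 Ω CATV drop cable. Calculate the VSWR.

VSWR ≈ 3.34

Γ = (Z_L − Z_0)/(Z_L + Z_0) = (147 − j75.3)/(297 − j75.3)
|Γ| = 165/306 = 0.539
VSWR = (1 + |Γ|)/(1 − |Γ|) = 1.54/0.461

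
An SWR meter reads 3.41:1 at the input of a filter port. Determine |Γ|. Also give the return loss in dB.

|Γ| = (S − 1)/(S + 1) = (3.41 − 1)/(3.41 + 1) = 2.41/4.41
RL = −20·log₁₀|Γ| = −20·log₁₀(0.546)

|Γ| ≈ 0.546; return loss ≈ 5.25 dB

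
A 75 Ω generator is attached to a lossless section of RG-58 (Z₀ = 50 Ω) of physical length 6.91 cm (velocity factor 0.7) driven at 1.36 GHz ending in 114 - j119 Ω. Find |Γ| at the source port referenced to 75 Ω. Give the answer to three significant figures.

λ = v/f = 0.7·c / 1.36 GHz = 0.154 m
βl = 2π·l/λ = 2π × 0.448 = 161°
tan(βl) = -0.342
Z_in = Z_0·(Z_L + jZ_0·tanβl)/(Z_0 + jZ_L·tanβl) = 198 + j99.1 Ω
Γ_s = (Z_in − Z_s)/(Z_in + Z_s) = (123 + j99.1)/(273 + j99.1), |Γ_s| = 0.544

|Γ| ≈ 0.544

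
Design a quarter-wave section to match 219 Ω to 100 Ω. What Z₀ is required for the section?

Z_qwt ≈ 148 Ω

Z_qwt = √(Z_0·R_L) = √(100 × 219) = √21900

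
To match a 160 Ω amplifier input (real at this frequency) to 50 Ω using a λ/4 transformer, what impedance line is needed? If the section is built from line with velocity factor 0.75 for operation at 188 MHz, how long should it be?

Z_qwt = √(Z_0·R_L) = √(50 × 160) = √8000
λ = 0.75·c/f = 1.2 m, so l = λ/4 = 0.299 m

Z_qwt ≈ 89.4 Ω; length ≈ 29.9 cm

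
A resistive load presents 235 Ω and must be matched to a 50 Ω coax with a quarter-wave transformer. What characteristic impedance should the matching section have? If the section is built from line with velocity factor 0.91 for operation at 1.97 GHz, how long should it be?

Z_qwt = √(Z_0·R_L) = √(50 × 235) = √11750
λ = 0.91·c/f = 0.139 m, so l = λ/4 = 0.0346 m

Z_qwt ≈ 108 Ω; length ≈ 3.46 cm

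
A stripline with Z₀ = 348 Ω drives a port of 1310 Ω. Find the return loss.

RL ≈ 4.73 dB

Γ = (1310 − 348)/(1310 + 348) = 0.58
RL = −20·log₁₀|Γ| = −20·log₁₀(0.58)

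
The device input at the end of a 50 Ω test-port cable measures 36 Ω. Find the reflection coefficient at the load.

Γ = (Z_L − Z_0)/(Z_L + Z_0) = (36 − 50)/(36 + 50) = -14/86

Γ = -0.163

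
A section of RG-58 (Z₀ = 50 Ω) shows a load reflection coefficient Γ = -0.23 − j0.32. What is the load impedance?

Z_L = Z_0·(1 + Γ)/(1 − Γ) = 50·(0.77 − j0.32)/(1.23 + j0.32)

Z_L ≈ 26.1 − j19.8 Ω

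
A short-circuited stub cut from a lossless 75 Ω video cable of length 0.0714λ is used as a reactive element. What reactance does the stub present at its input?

X_in ≈ 36.1 Ω (inductive)

βl = 2π × 0.0714 = 25.7°
tan(βl) = 0.481
For a short-circuited stub, Z_in = jZ_0·tan(βl)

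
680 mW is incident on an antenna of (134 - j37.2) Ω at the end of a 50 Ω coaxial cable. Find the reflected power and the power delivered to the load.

|Γ| = |(84 − j37.2)/(184 − j37.2)| = 0.489
|Γ|² = 0.239
P_refl = |Γ|²·P_inc = 163 mW, P_del = (1 − |Γ|²)·P_inc = 517 mW

P_reflected ≈ 163 mW; P_delivered ≈ 517 mW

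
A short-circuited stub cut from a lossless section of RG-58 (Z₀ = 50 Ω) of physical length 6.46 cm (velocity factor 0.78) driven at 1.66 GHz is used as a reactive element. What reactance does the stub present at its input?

X_in ≈ -13.4 Ω (capacitive)

λ = v/f = 0.78·c / 1.66 GHz = 0.141 m
βl = 2π·l/λ = 2π × 0.458 = 165°
tan(βl) = -0.268
For a short-circuited stub, Z_in = jZ_0·tan(βl)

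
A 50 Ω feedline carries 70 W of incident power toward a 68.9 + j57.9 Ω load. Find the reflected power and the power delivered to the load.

P_reflected ≈ 14.8 W; P_delivered ≈ 55.2 W

|Γ| = |(18.9 + j57.9)/(118.9 + j57.9)| = 0.461
|Γ|² = 0.212
P_refl = |Γ|²·P_inc = 14.8 W, P_del = (1 − |Γ|²)·P_inc = 55.2 W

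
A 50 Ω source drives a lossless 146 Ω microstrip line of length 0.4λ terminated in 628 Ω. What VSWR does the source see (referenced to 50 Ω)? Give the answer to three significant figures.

βl = 2π × 0.4 = 144°
tan(βl) = -0.727
Z_in = Z_0·(Z_L + jZ_0·tanβl)/(Z_0 + jZ_L·tanβl) = 89.1 + j172 Ω
Γ_s = (Z_in − Z_s)/(Z_in + Z_s) = (39.1 + j172)/(139 + j172), |Γ_s| = 0.798
VSWR = (1 + |Γ_s|)/(1 − |Γ_s|)

VSWR ≈ 8.9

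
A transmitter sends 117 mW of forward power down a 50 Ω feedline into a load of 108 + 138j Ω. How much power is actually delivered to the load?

|Γ| = |(58 + j138)/(158 + j138)| = 0.714
|Γ|² = 0.509
P_refl = |Γ|²·P_inc = 59.6 mW, P_del = (1 − |Γ|²)·P_inc = 57.4 mW

P_delivered ≈ 57.4 mW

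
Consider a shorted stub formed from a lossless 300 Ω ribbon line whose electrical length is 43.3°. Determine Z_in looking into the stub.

tan(βl) = 0.942
For a shorted stub, Z_in = jZ_0·tan(βl)

Z_in ≈ +j283 Ω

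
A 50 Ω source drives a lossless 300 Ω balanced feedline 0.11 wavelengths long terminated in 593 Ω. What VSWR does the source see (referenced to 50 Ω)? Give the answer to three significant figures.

VSWR ≈ 8.34

βl = 2π × 0.11 = 39.6°
tan(βl) = 0.827
Z_in = Z_0·(Z_L + jZ_0·tanβl)/(Z_0 + jZ_L·tanβl) = 272 − j196 Ω
Γ_s = (Z_in − Z_s)/(Z_in + Z_s) = (222 − j196)/(322 − j196), |Γ_s| = 0.786
VSWR = (1 + |Γ_s|)/(1 − |Γ_s|)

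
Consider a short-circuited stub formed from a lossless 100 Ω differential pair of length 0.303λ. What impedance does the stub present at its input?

Z_in ≈ −j289 Ω

βl = 2π × 0.303 = 109°
tan(βl) = -2.89
For a short-circuited stub, Z_in = jZ_0·tan(βl)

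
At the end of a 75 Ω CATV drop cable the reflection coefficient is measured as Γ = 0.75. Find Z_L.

Z_L ≈ 525 Ω

Z_L = Z_0·(1 + Γ)/(1 − Γ) = 75·(1.75)/(0.25)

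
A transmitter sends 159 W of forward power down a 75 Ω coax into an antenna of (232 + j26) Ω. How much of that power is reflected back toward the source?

|Γ| = |(157 + j26)/(307 + j26)| = 0.517
|Γ|² = 0.267
P_refl = |Γ|²·P_inc = 42.4 W, P_del = (1 − |Γ|²)·P_inc = 117 W

P_reflected ≈ 42.4 W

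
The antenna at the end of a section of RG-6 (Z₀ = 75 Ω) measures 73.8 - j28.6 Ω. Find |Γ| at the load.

|Γ| ≈ 0.189

Γ = (Z_L − Z_0)/(Z_L + Z_0) = (-1.2 − j28.6)/(148.8 − j28.6)
|Γ| = 28.6/152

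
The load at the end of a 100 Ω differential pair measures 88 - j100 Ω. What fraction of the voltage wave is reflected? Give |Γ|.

|Γ| ≈ 0.473

Γ = (Z_L − Z_0)/(Z_L + Z_0) = (-12 − j100)/(188 − j100)
|Γ| = 101/213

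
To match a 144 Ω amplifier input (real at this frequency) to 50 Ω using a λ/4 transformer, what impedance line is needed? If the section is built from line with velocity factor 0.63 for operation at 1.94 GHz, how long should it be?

Z_qwt = √(Z_0·R_L) = √(50 × 144) = √7200
λ = 0.63·c/f = 0.0974 m, so l = λ/4 = 0.0244 m

Z_qwt ≈ 84.9 Ω; length ≈ 2.44 cm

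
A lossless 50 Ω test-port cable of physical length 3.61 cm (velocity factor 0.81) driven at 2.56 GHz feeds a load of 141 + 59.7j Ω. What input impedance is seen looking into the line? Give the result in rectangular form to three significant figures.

Z_in ≈ 23.1 + j34.9 Ω

λ = v/f = 0.81·c / 2.56 GHz = 0.0949 m
βl = 2π·l/λ = 2π × 0.38 = 137°
tan(βl) = tan(137°) = -0.935
Z_in = Z_0·(Z_L + jZ_0·tanβl)/(Z_0 + jZ_L·tanβl)
     = 50·(141 + j12.9)/(106 − j132)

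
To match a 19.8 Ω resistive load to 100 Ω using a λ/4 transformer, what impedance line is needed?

Z_qwt ≈ 44.5 Ω

Z_qwt = √(Z_0·R_L) = √(100 × 19.8) = √1980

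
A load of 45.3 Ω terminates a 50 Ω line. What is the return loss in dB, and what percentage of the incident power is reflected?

Γ = (45.3 − 50)/(45.3 + 50) = -0.0493
RL = −20·log₁₀(0.0493) = 26.1 dB
P_refl/P_inc = |Γ|² = 0.00243

RL ≈ 26.1 dB; 0.243% of incident power reflected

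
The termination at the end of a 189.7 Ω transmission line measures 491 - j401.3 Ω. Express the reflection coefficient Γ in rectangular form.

Γ ≈ 0.586 − j0.244

Γ = (Z_L − Z_0)/(Z_L + Z_0) = (301.3 − j401.3)/(680.7 − j401.3)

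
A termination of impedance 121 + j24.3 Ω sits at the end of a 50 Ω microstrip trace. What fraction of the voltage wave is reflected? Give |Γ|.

|Γ| ≈ 0.434

Γ = (Z_L − Z_0)/(Z_L + Z_0) = (71 + j24.3)/(171 + j24.3)
|Γ| = 75/173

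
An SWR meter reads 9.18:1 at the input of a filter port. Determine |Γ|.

|Γ| = (S − 1)/(S + 1) = (9.18 − 1)/(9.18 + 1) = 8.18/10.2

|Γ| ≈ 0.804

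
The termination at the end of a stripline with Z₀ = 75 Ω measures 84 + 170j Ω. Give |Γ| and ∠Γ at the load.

Γ ≈ 0.731 ∠ 40.1°

Γ = (Z_L − Z_0)/(Z_L + Z_0) = (9 + j170)/(159 + j170)
|Γ| = 170/233 = 0.731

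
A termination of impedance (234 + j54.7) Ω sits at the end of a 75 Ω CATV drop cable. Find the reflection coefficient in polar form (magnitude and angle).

Γ ≈ 0.536 ∠ 8.95°

Γ = (Z_L − Z_0)/(Z_L + Z_0) = (159 + j54.7)/(309 + j54.7)
|Γ| = 168/314 = 0.536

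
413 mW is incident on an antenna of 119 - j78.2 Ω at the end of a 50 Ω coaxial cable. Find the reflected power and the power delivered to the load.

|Γ| = |(69 − j78.2)/(169 − j78.2)| = 0.56
|Γ|² = 0.314
P_refl = |Γ|²·P_inc = 130 mW, P_del = (1 − |Γ|²)·P_inc = 283 mW

P_reflected ≈ 130 mW; P_delivered ≈ 283 mW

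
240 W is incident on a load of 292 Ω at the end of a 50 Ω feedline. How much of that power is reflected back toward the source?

P_reflected ≈ 120 W

Γ = (292 − 50)/(292 + 50) = 0.708
|Γ|² = 0.501
P_refl = |Γ|²·P_inc = 120 W, P_del = (1 − |Γ|²)·P_inc = 120 W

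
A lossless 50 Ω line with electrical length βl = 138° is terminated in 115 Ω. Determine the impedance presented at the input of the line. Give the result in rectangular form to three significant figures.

tan(βl) = tan(138°) = -0.9
Z_in = Z_0·(Z_L + jZ_0·tanβl)/(Z_0 + jZ_L·tanβl)
     = 50·(115 − j45)/(50 − j104)

Z_in ≈ 39.4 + j36.5 Ω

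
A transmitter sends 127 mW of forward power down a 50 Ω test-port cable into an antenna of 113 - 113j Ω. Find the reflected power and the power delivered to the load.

|Γ| = |(63 − j113)/(163 − j113)| = 0.652
|Γ|² = 0.425
P_refl = |Γ|²·P_inc = 54 mW, P_del = (1 − |Γ|²)·P_inc = 73 mW

P_reflected ≈ 54 mW; P_delivered ≈ 73 mW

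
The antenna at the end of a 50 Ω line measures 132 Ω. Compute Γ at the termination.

Γ = 0.451

Γ = (Z_L − Z_0)/(Z_L + Z_0) = (132 − 50)/(132 + 50) = 82/182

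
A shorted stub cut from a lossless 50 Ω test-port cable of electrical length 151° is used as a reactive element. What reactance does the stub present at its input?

X_in ≈ -27.7 Ω (capacitive)

tan(βl) = -0.554
For a shorted stub, Z_in = jZ_0·tan(βl)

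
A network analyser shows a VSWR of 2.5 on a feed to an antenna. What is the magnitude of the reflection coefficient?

|Γ| = (S − 1)/(S + 1) = (2.5 − 1)/(2.5 + 1) = 1.5/3.5

|Γ| ≈ 0.429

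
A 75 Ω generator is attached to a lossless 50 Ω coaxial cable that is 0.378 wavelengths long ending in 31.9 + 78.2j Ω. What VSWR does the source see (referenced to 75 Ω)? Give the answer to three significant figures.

βl = 2π × 0.378 = 136°
tan(βl) = -0.963
Z_in = Z_0·(Z_L + jZ_0·tanβl)/(Z_0 + jZ_L·tanβl) = 9.23 + j14.3 Ω
Γ_s = (Z_in − Z_s)/(Z_in + Z_s) = (-65.8 + j14.3)/(84.2 + j14.3), |Γ_s| = 0.788
VSWR = (1 + |Γ_s|)/(1 − |Γ_s|)

VSWR ≈ 8.42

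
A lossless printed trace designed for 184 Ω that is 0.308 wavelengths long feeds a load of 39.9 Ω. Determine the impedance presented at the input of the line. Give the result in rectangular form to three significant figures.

βl = 2π × 0.308 = 111°
tan(βl) = tan(111°) = -2.62
Z_in = Z_0·(Z_L + jZ_0·tanβl)/(Z_0 + jZ_L·tanβl)
     = 184·(39.9 − j482)/(184 − j105)

Z_in ≈ 237 − j347 Ω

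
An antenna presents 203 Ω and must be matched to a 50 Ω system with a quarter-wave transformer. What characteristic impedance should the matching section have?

Z_qwt = √(Z_0·R_L) = √(50 × 203) = √10150

Z_qwt ≈ 101 Ω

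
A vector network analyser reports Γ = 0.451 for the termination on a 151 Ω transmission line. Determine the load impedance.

Z_L ≈ 399 Ω

Z_L = Z_0·(1 + Γ)/(1 − Γ) = 151·(1.45)/(0.549)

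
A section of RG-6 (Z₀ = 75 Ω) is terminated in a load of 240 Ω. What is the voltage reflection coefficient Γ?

Γ = (Z_L − Z_0)/(Z_L + Z_0) = (240 − 75)/(240 + 75) = 165/315

Γ = 0.524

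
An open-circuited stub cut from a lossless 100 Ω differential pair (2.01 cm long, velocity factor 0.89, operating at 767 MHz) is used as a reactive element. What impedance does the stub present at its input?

λ = v/f = 0.89·c / 767 MHz = 0.348 m
βl = 2π·l/λ = 2π × 0.0577 = 20.8°
tan(βl) = 0.38
For an open-circuited stub, Z_in = −jZ_0·cot(βl) = −jZ_0/tan(βl)

Z_in ≈ −j263 Ω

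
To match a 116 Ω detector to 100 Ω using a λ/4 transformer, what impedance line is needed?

Z_qwt = √(Z_0·R_L) = √(100 × 116) = √11600

Z_qwt ≈ 108 Ω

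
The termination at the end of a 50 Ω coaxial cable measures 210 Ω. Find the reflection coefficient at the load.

Γ = (Z_L − Z_0)/(Z_L + Z_0) = (210 − 50)/(210 + 50) = 160/260

Γ = 0.615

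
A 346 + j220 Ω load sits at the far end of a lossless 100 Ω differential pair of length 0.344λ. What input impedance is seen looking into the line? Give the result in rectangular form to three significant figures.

Z_in ≈ 24.8 + j46.5 Ω

βl = 2π × 0.344 = 124°
tan(βl) = tan(124°) = -1.49
Z_in = Z_0·(Z_L + jZ_0·tanβl)/(Z_0 + jZ_L·tanβl)
     = 100·(346 + j70.8)/(428 − j516)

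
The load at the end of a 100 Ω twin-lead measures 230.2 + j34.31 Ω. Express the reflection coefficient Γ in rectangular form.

Γ = (Z_L − Z_0)/(Z_L + Z_0) = (130.2 + j34.31)/(330.2 + j34.31)

Γ ≈ 0.401 + j0.0623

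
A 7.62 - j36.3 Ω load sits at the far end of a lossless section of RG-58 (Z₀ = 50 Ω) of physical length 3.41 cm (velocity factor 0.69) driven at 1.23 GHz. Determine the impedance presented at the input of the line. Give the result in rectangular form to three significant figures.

Z_in ≈ 7.65 + j36.5 Ω

λ = v/f = 0.69·c / 1.23 GHz = 0.168 m
βl = 2π·l/λ = 2π × 0.203 = 72.9°
tan(βl) = tan(72.9°) = 3.26
Z_in = Z_0·(Z_L + jZ_0·tanβl)/(Z_0 + jZ_L·tanβl)
     = 50·(7.62 + j127)/(168 + j24.8)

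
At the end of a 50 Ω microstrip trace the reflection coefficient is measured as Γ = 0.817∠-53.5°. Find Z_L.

Z_L ≈ 23.9 − j94.4 Ω

Z_L = Z_0·(1 + Γ)/(1 − Γ) = 50·(1.49 − j0.657)/(0.514 + j0.657)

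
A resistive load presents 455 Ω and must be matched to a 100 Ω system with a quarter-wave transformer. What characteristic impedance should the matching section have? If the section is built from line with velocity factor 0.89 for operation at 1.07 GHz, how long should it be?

Z_qwt = √(Z_0·R_L) = √(100 × 455) = √45500
λ = 0.89·c/f = 0.25 m, so l = λ/4 = 0.0624 m

Z_qwt ≈ 213 Ω; length ≈ 6.24 cm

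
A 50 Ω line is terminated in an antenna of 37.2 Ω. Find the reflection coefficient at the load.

Γ = (Z_L − Z_0)/(Z_L + Z_0) = (37.2 − 50)/(37.2 + 50) = -12.8/87.2

Γ = -0.147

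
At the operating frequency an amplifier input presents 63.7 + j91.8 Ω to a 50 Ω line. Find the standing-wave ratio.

Γ = (Z_L − Z_0)/(Z_L + Z_0) = (13.7 + j91.8)/(113.7 + j91.8)
|Γ| = 92.8/146 = 0.635
VSWR = (1 + |Γ|)/(1 − |Γ|) = 1.64/0.365

VSWR ≈ 4.48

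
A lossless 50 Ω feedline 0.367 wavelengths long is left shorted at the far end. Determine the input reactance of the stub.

X_in ≈ -55.3 Ω (capacitive)

βl = 2π × 0.367 = 132°
tan(βl) = -1.11
For a shorted stub, Z_in = jZ_0·tan(βl)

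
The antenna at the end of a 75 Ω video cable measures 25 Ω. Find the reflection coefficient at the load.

Γ = -0.5

Γ = (Z_L − Z_0)/(Z_L + Z_0) = (25 − 75)/(25 + 75) = -50/100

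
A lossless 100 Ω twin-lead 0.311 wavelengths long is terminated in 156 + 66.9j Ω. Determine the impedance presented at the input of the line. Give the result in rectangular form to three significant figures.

βl = 2π × 0.311 = 112°
tan(βl) = tan(112°) = -2.48
Z_in = Z_0·(Z_L + jZ_0·tanβl)/(Z_0 + jZ_L·tanβl)
     = 100·(156 − j181)/(266 − j387)

Z_in ≈ 50.6 + j5.53 Ω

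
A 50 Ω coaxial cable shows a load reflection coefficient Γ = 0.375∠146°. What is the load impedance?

Z_L = Z_0·(1 + Γ)/(1 − Γ) = 50·(0.689 + j0.21)/(1.31 − j0.21)

Z_L ≈ 24.4 + j11.9 Ω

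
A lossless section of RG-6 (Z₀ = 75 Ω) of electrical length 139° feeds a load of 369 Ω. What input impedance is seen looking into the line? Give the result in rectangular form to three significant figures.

tan(βl) = tan(139°) = -0.869
Z_in = Z_0·(Z_L + jZ_0·tanβl)/(Z_0 + jZ_L·tanβl)
     = 75·(369 − j65.2)/(75 − j321)

Z_in ≈ 33.6 + j78.4 Ω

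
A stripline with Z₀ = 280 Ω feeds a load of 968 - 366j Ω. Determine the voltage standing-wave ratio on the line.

Γ = (Z_L − Z_0)/(Z_L + Z_0) = (688 − j366)/(1248 − j366)
|Γ| = 779/1300 = 0.599
VSWR = (1 + |Γ|)/(1 − |Γ|) = 1.6/0.401

VSWR ≈ 3.99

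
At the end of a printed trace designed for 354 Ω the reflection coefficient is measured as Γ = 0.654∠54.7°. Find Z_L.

Z_L ≈ 302 + j562 Ω

Z_L = Z_0·(1 + Γ)/(1 − Γ) = 354·(1.38 + j0.534)/(0.622 − j0.534)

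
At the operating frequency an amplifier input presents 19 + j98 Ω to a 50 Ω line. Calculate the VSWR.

VSWR ≈ 13

Γ = (Z_L − Z_0)/(Z_L + Z_0) = (-31 + j98)/(69 + j98)
|Γ| = 103/120 = 0.858
VSWR = (1 + |Γ|)/(1 − |Γ|) = 1.86/0.142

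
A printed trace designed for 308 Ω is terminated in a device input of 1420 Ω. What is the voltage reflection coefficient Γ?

Γ = (Z_L − Z_0)/(Z_L + Z_0) = (1420 − 308)/(1420 + 308) = 1112/1728

Γ = 0.644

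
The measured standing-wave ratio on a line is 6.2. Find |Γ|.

|Γ| ≈ 0.722

|Γ| = (S − 1)/(S + 1) = (6.2 − 1)/(6.2 + 1) = 5.2/7.2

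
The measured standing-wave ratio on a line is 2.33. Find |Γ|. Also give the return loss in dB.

|Γ| ≈ 0.399; return loss ≈ 7.97 dB

|Γ| = (S − 1)/(S + 1) = (2.33 − 1)/(2.33 + 1) = 1.33/3.33
RL = −20·log₁₀|Γ| = −20·log₁₀(0.399)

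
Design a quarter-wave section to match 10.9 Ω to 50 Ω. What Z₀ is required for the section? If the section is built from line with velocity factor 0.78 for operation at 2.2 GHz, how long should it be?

Z_qwt ≈ 23.3 Ω; length ≈ 2.66 cm

Z_qwt = √(Z_0·R_L) = √(50 × 10.9) = √545
λ = 0.78·c/f = 0.106 m, so l = λ/4 = 0.0266 m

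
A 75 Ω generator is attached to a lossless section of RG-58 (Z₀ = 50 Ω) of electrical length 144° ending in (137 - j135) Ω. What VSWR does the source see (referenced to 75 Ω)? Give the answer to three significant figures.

VSWR ≈ 4.6

tan(βl) = -0.727
Z_in = Z_0·(Z_L + jZ_0·tanβl)/(Z_0 + jZ_L·tanβl) = 42.8 + j89.5 Ω
Γ_s = (Z_in − Z_s)/(Z_in + Z_s) = (-32.2 + j89.5)/(118 + j89.5), |Γ_s| = 0.643
VSWR = (1 + |Γ_s|)/(1 − |Γ_s|)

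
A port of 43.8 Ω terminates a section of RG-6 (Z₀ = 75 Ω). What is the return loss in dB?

Γ = (43.8 − 75)/(43.8 + 75) = -0.263
RL = −20·log₁₀|Γ| = −20·log₁₀(0.263)

RL ≈ 11.6 dB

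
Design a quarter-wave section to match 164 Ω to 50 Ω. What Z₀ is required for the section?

Z_qwt ≈ 90.6 Ω

Z_qwt = √(Z_0·R_L) = √(50 × 164) = √8200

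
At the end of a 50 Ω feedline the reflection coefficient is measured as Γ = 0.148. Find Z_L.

Z_L ≈ 67.4 Ω

Z_L = Z_0·(1 + Γ)/(1 − Γ) = 50·(1.15)/(0.852)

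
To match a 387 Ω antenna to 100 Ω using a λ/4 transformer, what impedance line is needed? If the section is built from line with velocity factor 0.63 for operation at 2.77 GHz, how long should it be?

Z_qwt ≈ 197 Ω; length ≈ 1.71 cm

Z_qwt = √(Z_0·R_L) = √(100 × 387) = √38700
λ = 0.63·c/f = 0.0682 m, so l = λ/4 = 0.0171 m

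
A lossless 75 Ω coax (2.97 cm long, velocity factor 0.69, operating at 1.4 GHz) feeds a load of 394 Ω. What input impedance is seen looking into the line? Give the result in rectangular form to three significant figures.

Z_in ≈ 15.7 − j23 Ω

λ = v/f = 0.69·c / 1.4 GHz = 0.148 m
βl = 2π·l/λ = 2π × 0.201 = 72.3°
tan(βl) = tan(72.3°) = 3.14
Z_in = Z_0·(Z_L + jZ_0·tanβl)/(Z_0 + jZ_L·tanβl)
     = 75·(394 + j235)/(75 + j1240)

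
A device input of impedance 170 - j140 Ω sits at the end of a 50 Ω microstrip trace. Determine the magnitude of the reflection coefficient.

Γ = (Z_L − Z_0)/(Z_L + Z_0) = (120 − j140)/(220 − j140)
|Γ| = 184/261

|Γ| ≈ 0.707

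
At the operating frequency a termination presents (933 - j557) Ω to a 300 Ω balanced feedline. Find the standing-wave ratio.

VSWR ≈ 4.31

Γ = (Z_L − Z_0)/(Z_L + Z_0) = (633 − j557)/(1233 − j557)
|Γ| = 843/1350 = 0.623
VSWR = (1 + |Γ|)/(1 − |Γ|) = 1.62/0.377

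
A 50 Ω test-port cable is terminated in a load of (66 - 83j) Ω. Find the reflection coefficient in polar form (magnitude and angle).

Γ = (Z_L − Z_0)/(Z_L + Z_0) = (16 − j83)/(116 − j83)
|Γ| = 84.5/143 = 0.593

Γ ≈ 0.593 ∠ -43.5°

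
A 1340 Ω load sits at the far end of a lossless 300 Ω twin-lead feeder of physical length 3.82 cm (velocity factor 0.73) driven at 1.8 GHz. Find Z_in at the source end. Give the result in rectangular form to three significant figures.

λ = v/f = 0.73·c / 1.8 GHz = 0.122 m
βl = 2π·l/λ = 2π × 0.314 = 113°
tan(βl) = tan(113°) = -2.35
Z_in = Z_0·(Z_L + jZ_0·tanβl)/(Z_0 + jZ_L·tanβl)
     = 300·(1340 − j706)/(300 − j3150)

Z_in ≈ 78.6 + j120 Ω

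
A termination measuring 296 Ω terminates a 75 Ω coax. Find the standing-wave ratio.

VSWR ≈ 3.95

For a purely resistive load, VSWR = R_L/Z_0 or Z_0/R_L (whichever > 1) = 296/75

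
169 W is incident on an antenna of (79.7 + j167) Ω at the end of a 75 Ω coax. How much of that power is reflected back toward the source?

P_reflected ≈ 91 W

|Γ| = |(4.7 + j167)/(154.7 + j167)| = 0.734
|Γ|² = 0.539
P_refl = |Γ|²·P_inc = 91 W, P_del = (1 − |Γ|²)·P_inc = 78 W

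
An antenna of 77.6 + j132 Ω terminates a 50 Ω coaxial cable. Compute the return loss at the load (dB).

RL ≈ 2.68 dB

Γ = (27.6 + j132)/(127.6 + j132), |Γ| = 0.735
RL = −20·log₁₀|Γ| = −20·log₁₀(0.735)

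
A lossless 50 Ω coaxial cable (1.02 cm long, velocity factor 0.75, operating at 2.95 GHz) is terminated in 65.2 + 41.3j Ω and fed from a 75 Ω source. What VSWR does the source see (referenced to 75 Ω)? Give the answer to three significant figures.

VSWR ≈ 1.77

λ = v/f = 0.75·c / 2.95 GHz = 0.0763 m
βl = 2π·l/λ = 2π × 0.134 = 48.1°
tan(βl) = 1.12
Z_in = Z_0·(Z_L + jZ_0·tanβl)/(Z_0 + jZ_L·tanβl) = 68.9 − j41.1 Ω
Γ_s = (Z_in − Z_s)/(Z_in + Z_s) = (-6.08 − j41.1)/(144 − j41.1), |Γ_s| = 0.278
VSWR = (1 + |Γ_s|)/(1 − |Γ_s|)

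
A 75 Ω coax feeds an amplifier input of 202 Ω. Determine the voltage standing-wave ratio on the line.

For a purely resistive load, VSWR = R_L/Z_0 or Z_0/R_L (whichever > 1) = 202/75

VSWR ≈ 2.69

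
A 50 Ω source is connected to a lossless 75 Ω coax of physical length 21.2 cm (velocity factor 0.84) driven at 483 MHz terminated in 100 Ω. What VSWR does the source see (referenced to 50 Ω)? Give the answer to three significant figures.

λ = v/f = 0.84·c / 483 MHz = 0.522 m
βl = 2π·l/λ = 2π × 0.406 = 146°
tan(βl) = -0.667
Z_in = Z_0·(Z_L + jZ_0·tanβl)/(Z_0 + jZ_L·tanβl) = 80.7 + j21.7 Ω
Γ_s = (Z_in − Z_s)/(Z_in + Z_s) = (30.7 + j21.7)/(131 + j21.7), |Γ_s| = 0.284
VSWR = (1 + |Γ_s|)/(1 − |Γ_s|)

VSWR ≈ 1.79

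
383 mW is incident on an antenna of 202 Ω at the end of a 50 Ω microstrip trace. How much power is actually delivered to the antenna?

P_delivered ≈ 244 mW

Γ = (202 − 50)/(202 + 50) = 0.603
|Γ|² = 0.364
P_refl = |Γ|²·P_inc = 139 mW, P_del = (1 − |Γ|²)·P_inc = 244 mW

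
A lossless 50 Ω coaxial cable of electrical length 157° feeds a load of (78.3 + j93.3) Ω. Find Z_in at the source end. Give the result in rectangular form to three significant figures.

Z_in ≈ 25.3 + j49.6 Ω

tan(βl) = tan(157°) = -0.424
Z_in = Z_0·(Z_L + jZ_0·tanβl)/(Z_0 + jZ_L·tanβl)
     = 50·(78.3 + j72.1)/(89.6 − j33.2)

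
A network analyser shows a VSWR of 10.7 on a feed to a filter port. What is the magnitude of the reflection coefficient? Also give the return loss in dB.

|Γ| = (S − 1)/(S + 1) = (10.7 − 1)/(10.7 + 1) = 9.7/11.7
RL = −20·log₁₀|Γ| = −20·log₁₀(0.829)

|Γ| ≈ 0.829; return loss ≈ 1.63 dB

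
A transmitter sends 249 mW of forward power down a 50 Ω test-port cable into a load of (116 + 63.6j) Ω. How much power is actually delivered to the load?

P_delivered ≈ 183 mW

|Γ| = |(66 + j63.6)/(166 + j63.6)| = 0.516
|Γ|² = 0.266
P_refl = |Γ|²·P_inc = 66.2 mW, P_del = (1 − |Γ|²)·P_inc = 183 mW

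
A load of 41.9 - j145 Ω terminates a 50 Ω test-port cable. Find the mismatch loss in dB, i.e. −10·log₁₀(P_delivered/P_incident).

Γ = (-8.1 − j145)/(91.9 − j145), |Γ| = 0.846
|Γ|² = 0.716, so P_del/P_inc = 1 − |Γ|² = 0.284
ML = −10·log₁₀(1 − |Γ|²)

mismatch loss ≈ 5.46 dB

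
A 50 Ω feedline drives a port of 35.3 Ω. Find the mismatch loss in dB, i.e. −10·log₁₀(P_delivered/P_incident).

Γ = (35.3 − 50)/(35.3 + 50) = -0.172
|Γ|² = 0.0297, so P_del/P_inc = 1 − |Γ|² = 0.97
ML = −10·log₁₀(1 − |Γ|²)

mismatch loss ≈ 0.131 dB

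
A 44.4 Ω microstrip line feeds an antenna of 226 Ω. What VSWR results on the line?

Γ = (226 − 44.4)/(226 + 44.4) = 0.672
VSWR = (1 + 0.672)/(1 − 0.672)

VSWR ≈ 5.09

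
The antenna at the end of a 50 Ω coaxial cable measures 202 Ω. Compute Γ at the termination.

Γ = (Z_L − Z_0)/(Z_L + Z_0) = (202 − 50)/(202 + 50) = 152/252

Γ = 0.603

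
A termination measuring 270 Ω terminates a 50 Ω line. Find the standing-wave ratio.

VSWR ≈ 5.4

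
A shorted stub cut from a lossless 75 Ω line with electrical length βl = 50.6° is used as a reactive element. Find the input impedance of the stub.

Z_in ≈ +j91.3 Ω

tan(βl) = 1.22
For a shorted stub, Z_in = jZ_0·tan(βl)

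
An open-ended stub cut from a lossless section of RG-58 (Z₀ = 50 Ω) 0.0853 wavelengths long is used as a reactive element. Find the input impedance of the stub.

βl = 2π × 0.0853 = 30.7°
tan(βl) = 0.594
For an open-ended stub, Z_in = −jZ_0·cot(βl) = −jZ_0/tan(βl)

Z_in ≈ −j84.2 Ω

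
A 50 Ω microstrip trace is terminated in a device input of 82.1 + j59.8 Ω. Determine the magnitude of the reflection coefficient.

Γ = (Z_L − Z_0)/(Z_L + Z_0) = (32.1 + j59.8)/(132.1 + j59.8)
|Γ| = 67.9/145

|Γ| ≈ 0.468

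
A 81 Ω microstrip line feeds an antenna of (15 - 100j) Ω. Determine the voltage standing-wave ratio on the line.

VSWR ≈ 13.7

Γ = (Z_L − Z_0)/(Z_L + Z_0) = (-66 − j100)/(96 − j100)
|Γ| = 120/139 = 0.864
VSWR = (1 + |Γ|)/(1 − |Γ|) = 1.86/0.136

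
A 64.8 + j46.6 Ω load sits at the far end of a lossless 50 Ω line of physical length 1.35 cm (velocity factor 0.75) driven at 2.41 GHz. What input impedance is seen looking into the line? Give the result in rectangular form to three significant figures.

λ = v/f = 0.75·c / 2.41 GHz = 0.0934 m
βl = 2π·l/λ = 2π × 0.145 = 52.1°
tan(βl) = tan(52.1°) = 1.28
Z_in = Z_0·(Z_L + jZ_0·tanβl)/(Z_0 + jZ_L·tanβl)
     = 50·(64.8 + j111)/(-9.77 + j83.1)

Z_in ≈ 61.2 − j46.2 Ω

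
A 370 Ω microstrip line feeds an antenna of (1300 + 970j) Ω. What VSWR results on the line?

Γ = (Z_L − Z_0)/(Z_L + Z_0) = (930 + j970)/(1670 + j970)
|Γ| = 1340/1930 = 0.696
VSWR = (1 + |Γ|)/(1 − |Γ|) = 1.7/0.304

VSWR ≈ 5.57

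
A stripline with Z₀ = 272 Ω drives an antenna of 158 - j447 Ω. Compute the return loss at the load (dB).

Γ = (-114 − j447)/(430 − j447), |Γ| = 0.744
RL = −20·log₁₀|Γ| = −20·log₁₀(0.744)

RL ≈ 2.57 dB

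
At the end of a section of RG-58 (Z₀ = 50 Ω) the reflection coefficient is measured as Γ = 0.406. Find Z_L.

Z_L ≈ 118 Ω

Z_L = Z_0·(1 + Γ)/(1 − Γ) = 50·(1.41)/(0.594)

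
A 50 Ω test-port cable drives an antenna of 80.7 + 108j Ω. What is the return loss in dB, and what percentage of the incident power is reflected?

Γ = (30.7 + j108)/(130.7 + j108), |Γ| = 0.662
RL = −20·log₁₀(0.662) = 3.58 dB
P_refl/P_inc = |Γ|² = 0.439

RL ≈ 3.58 dB; 43.9% of incident power reflected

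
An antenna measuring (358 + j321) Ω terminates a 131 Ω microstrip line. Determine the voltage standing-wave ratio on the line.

Γ = (Z_L − Z_0)/(Z_L + Z_0) = (227 + j321)/(489 + j321)
|Γ| = 393/585 = 0.672
VSWR = (1 + |Γ|)/(1 − |Γ|) = 1.67/0.328

VSWR ≈ 5.1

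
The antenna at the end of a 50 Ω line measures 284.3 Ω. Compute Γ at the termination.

Γ = (Z_L − Z_0)/(Z_L + Z_0) = (284.3 − 50)/(284.3 + 50) = 234.3/334.3

Γ = 0.701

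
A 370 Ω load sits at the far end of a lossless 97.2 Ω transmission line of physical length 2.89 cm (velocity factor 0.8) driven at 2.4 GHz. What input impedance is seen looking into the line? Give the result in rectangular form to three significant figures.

λ = v/f = 0.8·c / 2.4 GHz = 0.1 m
βl = 2π·l/λ = 2π × 0.289 = 104°
tan(βl) = tan(104°) = -4
Z_in = Z_0·(Z_L + jZ_0·tanβl)/(Z_0 + jZ_L·tanβl)
     = 97.2·(370 − j389)/(97.2 − j1480)

Z_in ≈ 27 + j22.5 Ω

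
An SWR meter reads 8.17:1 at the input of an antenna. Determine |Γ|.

|Γ| = (S − 1)/(S + 1) = (8.17 − 1)/(8.17 + 1) = 7.17/9.17

|Γ| ≈ 0.782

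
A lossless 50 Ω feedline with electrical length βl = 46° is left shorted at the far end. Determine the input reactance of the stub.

tan(βl) = 1.04
For a shorted stub, Z_in = jZ_0·tan(βl)

X_in ≈ 51.8 Ω (inductive)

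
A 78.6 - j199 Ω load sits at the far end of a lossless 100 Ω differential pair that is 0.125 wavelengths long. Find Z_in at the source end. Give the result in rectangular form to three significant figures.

Z_in ≈ 16.4 − j37.4 Ω

βl = 2π × 0.125 = 45°
tan(βl) = tan(45°) = 1
Z_in = Z_0·(Z_L + jZ_0·tanβl)/(Z_0 + jZ_L·tanβl)
     = 100·(78.6 − j99)/(299 + j78.6)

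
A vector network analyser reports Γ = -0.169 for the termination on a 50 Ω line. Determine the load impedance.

Z_L = Z_0·(1 + Γ)/(1 − Γ) = 50·(0.831)/(1.17)

Z_L ≈ 35.5 Ω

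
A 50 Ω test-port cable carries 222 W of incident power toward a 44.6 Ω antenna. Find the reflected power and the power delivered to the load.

Γ = (44.6 − 50)/(44.6 + 50) = -0.0571
|Γ|² = 0.00326
P_refl = |Γ|²·P_inc = 0.723 W, P_del = (1 − |Γ|²)·P_inc = 221 W

P_reflected ≈ 0.723 W; P_delivered ≈ 221 W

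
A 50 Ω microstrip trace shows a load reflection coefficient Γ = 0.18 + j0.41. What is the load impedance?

Z_L = Z_0·(1 + Γ)/(1 − Γ) = 50·(1.18 + j0.41)/(0.82 − j0.41)

Z_L ≈ 47.6 + j48.8 Ω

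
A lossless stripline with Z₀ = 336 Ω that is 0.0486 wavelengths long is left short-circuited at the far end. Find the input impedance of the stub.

βl = 2π × 0.0486 = 17.5°
tan(βl) = 0.315
For a short-circuited stub, Z_in = jZ_0·tan(βl)

Z_in ≈ +j106 Ω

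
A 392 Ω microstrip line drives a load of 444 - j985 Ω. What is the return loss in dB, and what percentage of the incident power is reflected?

RL ≈ 2.34 dB; 58.3% of incident power reflected

Γ = (52 − j985)/(836 − j985), |Γ| = 0.763
RL = −20·log₁₀(0.763) = 2.34 dB
P_refl/P_inc = |Γ|² = 0.583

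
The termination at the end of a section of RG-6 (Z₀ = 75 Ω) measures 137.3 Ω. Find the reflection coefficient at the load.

Γ = 0.293

Γ = (Z_L − Z_0)/(Z_L + Z_0) = (137.3 − 75)/(137.3 + 75) = 62.3/212.3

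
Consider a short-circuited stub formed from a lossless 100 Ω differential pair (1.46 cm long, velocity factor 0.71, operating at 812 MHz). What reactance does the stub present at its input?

X_in ≈ 36.5 Ω (inductive)

λ = v/f = 0.71·c / 812 MHz = 0.262 m
βl = 2π·l/λ = 2π × 0.0557 = 20°
tan(βl) = 0.365
For a short-circuited stub, Z_in = jZ_0·tan(βl)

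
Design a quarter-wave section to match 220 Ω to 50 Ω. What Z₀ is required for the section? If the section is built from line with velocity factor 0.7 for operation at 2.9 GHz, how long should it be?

Z_qwt ≈ 105 Ω; length ≈ 1.81 cm

Z_qwt = √(Z_0·R_L) = √(50 × 220) = √11000
λ = 0.7·c/f = 0.0724 m, so l = λ/4 = 0.0181 m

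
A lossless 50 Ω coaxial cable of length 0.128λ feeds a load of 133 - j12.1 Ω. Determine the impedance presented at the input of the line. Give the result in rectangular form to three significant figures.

Z_in ≈ 30.1 − j34.5 Ω

βl = 2π × 0.128 = 46.1°
tan(βl) = tan(46.1°) = 1.04
Z_in = Z_0·(Z_L + jZ_0·tanβl)/(Z_0 + jZ_L·tanβl)
     = 50·(133 + j39.8)/(62.6 + j138)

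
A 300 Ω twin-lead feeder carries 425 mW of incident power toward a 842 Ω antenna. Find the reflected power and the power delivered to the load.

Γ = (842 − 300)/(842 + 300) = 0.475
|Γ|² = 0.225
P_refl = |Γ|²·P_inc = 95.7 mW, P_del = (1 − |Γ|²)·P_inc = 329 mW

P_reflected ≈ 95.7 mW; P_delivered ≈ 329 mW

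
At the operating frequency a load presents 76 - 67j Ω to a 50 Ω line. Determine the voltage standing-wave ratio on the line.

Γ = (Z_L − Z_0)/(Z_L + Z_0) = (26 − j67)/(126 − j67)
|Γ| = 71.9/143 = 0.504
VSWR = (1 + |Γ|)/(1 − |Γ|) = 1.5/0.496

VSWR ≈ 3.03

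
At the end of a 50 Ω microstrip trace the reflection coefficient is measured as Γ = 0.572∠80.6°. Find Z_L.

Z_L ≈ 29.5 + j49.5 Ω

Z_L = Z_0·(1 + Γ)/(1 − Γ) = 50·(1.09 + j0.564)/(0.907 − j0.564)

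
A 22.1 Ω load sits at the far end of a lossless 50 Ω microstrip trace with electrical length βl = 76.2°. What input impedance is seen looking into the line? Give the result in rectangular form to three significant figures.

Z_in ≈ 91.6 + j38.6 Ω

tan(βl) = tan(76.2°) = 4.07
Z_in = Z_0·(Z_L + jZ_0·tanβl)/(Z_0 + jZ_L·tanβl)
     = 50·(22.1 + j204)/(50 + j90)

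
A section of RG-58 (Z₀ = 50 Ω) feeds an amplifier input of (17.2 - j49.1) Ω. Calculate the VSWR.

Γ = (Z_L − Z_0)/(Z_L + Z_0) = (-32.8 − j49.1)/(67.2 − j49.1)
|Γ| = 59/83.2 = 0.709
VSWR = (1 + |Γ|)/(1 − |Γ|) = 1.71/0.291

VSWR ≈ 5.88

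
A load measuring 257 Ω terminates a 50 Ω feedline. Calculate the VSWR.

VSWR ≈ 5.14

Γ = (257 − 50)/(257 + 50) = 0.674
VSWR = (1 + 0.674)/(1 − 0.674)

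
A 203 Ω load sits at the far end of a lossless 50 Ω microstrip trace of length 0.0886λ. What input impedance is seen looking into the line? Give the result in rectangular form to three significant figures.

βl = 2π × 0.0886 = 31.9°
tan(βl) = tan(31.9°) = 0.622
Z_in = Z_0·(Z_L + jZ_0·tanβl)/(Z_0 + jZ_L·tanβl)
     = 50·(203 + j31.1)/(50 + j126)

Z_in ≈ 38.1 − j65.2 Ω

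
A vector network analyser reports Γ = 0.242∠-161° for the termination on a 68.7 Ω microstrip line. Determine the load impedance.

Z_L ≈ 42.7 − j7.14 Ω

Z_L = Z_0·(1 + Γ)/(1 − Γ) = 68.7·(0.771 − j0.0788)/(1.23 + j0.0788)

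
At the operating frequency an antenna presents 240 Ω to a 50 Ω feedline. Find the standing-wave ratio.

VSWR ≈ 4.8

Γ = (240 − 50)/(240 + 50) = 0.655
VSWR = (1 + 0.655)/(1 − 0.655)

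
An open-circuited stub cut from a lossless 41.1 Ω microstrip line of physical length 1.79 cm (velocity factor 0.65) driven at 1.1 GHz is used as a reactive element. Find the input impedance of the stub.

Z_in ≈ −j55.8 Ω

λ = v/f = 0.65·c / 1.1 GHz = 0.177 m
βl = 2π·l/λ = 2π × 0.101 = 36.4°
tan(βl) = 0.736
For an open-circuited stub, Z_in = −jZ_0·cot(βl) = −jZ_0/tan(βl)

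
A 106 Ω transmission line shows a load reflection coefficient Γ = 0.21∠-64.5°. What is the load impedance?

Z_L ≈ 117 − j46.5 Ω

Z_L = Z_0·(1 + Γ)/(1 − Γ) = 106·(1.09 − j0.19)/(0.91 + j0.19)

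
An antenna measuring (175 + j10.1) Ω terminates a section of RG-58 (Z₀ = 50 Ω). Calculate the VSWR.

Γ = (Z_L − Z_0)/(Z_L + Z_0) = (125 + j10.1)/(225 + j10.1)
|Γ| = 125/225 = 0.557
VSWR = (1 + |Γ|)/(1 − |Γ|) = 1.56/0.443

VSWR ≈ 3.51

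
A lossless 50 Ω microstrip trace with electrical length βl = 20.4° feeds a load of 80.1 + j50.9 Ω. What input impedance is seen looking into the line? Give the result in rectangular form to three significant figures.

tan(βl) = tan(20.4°) = 0.372
Z_in = Z_0·(Z_L + jZ_0·tanβl)/(Z_0 + jZ_L·tanβl)
     = 50·(80.1 + j69.5)/(31.1 + j29.8)

Z_in ≈ 123 − j6.12 Ω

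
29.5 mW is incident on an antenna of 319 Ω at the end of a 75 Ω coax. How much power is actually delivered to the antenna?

P_delivered ≈ 18.2 mW

Γ = (319 − 75)/(319 + 75) = 0.619
|Γ|² = 0.384
P_refl = |Γ|²·P_inc = 11.3 mW, P_del = (1 − |Γ|²)·P_inc = 18.2 mW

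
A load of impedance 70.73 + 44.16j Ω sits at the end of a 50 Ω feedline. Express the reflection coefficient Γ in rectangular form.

Γ ≈ 0.269 + j0.267

Γ = (Z_L − Z_0)/(Z_L + Z_0) = (20.73 + j44.16)/(120.7 + j44.16)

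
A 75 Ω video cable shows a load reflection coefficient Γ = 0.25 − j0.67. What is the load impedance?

Z_L = Z_0·(1 + Γ)/(1 − Γ) = 75·(1.25 − j0.67)/(0.75 + j0.67)

Z_L ≈ 36.2 − j99.4 Ω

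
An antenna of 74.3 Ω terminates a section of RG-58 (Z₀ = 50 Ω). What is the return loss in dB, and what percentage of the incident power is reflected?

RL ≈ 14.2 dB; 3.82% of incident power reflected

Γ = (74.3 − 50)/(74.3 + 50) = 0.195
RL = −20·log₁₀(0.195) = 14.2 dB
P_refl/P_inc = |Γ|² = 0.0382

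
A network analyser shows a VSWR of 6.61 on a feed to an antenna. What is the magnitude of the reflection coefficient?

|Γ| = (S − 1)/(S + 1) = (6.61 − 1)/(6.61 + 1) = 5.61/7.61

|Γ| ≈ 0.737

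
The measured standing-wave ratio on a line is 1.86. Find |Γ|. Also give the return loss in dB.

|Γ| ≈ 0.301; return loss ≈ 10.4 dB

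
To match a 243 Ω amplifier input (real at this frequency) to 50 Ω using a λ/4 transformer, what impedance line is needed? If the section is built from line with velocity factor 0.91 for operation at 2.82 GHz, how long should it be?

Z_qwt = √(Z_0·R_L) = √(50 × 243) = √12150
λ = 0.91·c/f = 0.0968 m, so l = λ/4 = 0.0242 m

Z_qwt ≈ 110 Ω; length ≈ 2.42 cm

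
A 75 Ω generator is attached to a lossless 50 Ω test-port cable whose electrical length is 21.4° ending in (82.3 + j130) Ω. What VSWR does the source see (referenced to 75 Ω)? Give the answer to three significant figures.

VSWR ≈ 4.18

tan(βl) = 0.392
Z_in = Z_0·(Z_L + jZ_0·tanβl)/(Z_0 + jZ_L·tanβl) = 228 − j134 Ω
Γ_s = (Z_in − Z_s)/(Z_in + Z_s) = (153 − j134)/(303 − j134), |Γ_s| = 0.614
VSWR = (1 + |Γ_s|)/(1 − |Γ_s|)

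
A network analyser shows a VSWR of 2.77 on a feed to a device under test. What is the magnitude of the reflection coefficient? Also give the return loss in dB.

|Γ| = (S − 1)/(S + 1) = (2.77 − 1)/(2.77 + 1) = 1.77/3.77
RL = −20·log₁₀|Γ| = −20·log₁₀(0.469)

|Γ| ≈ 0.469; return loss ≈ 6.57 dB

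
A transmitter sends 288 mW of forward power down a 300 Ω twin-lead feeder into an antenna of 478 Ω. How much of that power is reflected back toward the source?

P_reflected ≈ 15.1 mW

Γ = (478 − 300)/(478 + 300) = 0.229
|Γ|² = 0.0523
P_refl = |Γ|²·P_inc = 15.1 mW, P_del = (1 − |Γ|²)·P_inc = 273 mW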